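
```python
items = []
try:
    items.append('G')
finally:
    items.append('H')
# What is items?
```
['G', 'H']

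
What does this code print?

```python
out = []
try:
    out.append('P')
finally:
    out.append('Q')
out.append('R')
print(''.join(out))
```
PQR

try/finally without except, no exception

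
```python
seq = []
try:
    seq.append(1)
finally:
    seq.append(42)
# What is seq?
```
[1, 42]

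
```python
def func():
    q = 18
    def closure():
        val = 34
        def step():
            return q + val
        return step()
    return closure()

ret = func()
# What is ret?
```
52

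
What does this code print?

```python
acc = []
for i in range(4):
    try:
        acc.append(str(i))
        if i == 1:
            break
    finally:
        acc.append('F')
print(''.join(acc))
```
0F1F

finally runs even when breaking out of loop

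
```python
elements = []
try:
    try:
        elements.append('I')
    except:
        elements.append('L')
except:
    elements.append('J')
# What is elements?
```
['I']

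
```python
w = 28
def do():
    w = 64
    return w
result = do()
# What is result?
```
64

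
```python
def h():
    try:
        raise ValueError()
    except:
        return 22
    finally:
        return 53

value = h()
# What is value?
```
53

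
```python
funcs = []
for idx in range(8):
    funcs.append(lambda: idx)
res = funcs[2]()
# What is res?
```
7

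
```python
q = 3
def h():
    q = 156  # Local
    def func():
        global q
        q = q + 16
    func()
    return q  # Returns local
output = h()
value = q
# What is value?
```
19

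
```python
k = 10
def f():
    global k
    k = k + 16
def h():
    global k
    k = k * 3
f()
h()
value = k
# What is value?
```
78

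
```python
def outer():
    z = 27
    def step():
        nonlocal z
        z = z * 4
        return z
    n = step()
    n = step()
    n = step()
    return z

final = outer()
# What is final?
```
1728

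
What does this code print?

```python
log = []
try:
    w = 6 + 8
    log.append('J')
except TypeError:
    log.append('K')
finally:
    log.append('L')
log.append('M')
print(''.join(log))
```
JLM

finally runs after normal execution too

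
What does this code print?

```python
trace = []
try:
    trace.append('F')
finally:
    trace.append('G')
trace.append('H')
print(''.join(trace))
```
FGH

try/finally without except, no exception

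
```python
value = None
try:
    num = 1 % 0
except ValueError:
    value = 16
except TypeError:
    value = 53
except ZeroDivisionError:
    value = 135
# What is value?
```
135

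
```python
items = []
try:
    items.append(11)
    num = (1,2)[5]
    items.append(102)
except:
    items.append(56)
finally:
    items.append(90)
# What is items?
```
[11, 56, 90]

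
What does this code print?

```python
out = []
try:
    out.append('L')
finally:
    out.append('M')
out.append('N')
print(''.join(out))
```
LMN

try/finally without except, no exception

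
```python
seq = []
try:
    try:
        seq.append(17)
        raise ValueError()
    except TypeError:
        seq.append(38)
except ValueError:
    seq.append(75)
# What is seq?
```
[17, 75]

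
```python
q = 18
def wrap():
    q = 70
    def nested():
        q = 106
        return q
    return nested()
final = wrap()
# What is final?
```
106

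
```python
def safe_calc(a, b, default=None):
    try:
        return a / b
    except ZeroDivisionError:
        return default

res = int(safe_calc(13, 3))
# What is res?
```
4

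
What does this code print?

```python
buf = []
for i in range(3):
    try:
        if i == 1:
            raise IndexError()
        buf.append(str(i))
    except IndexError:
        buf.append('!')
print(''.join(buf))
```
0!2

Exception on i=1 caught, loop continues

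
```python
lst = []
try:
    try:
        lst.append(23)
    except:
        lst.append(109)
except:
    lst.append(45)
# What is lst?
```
[23]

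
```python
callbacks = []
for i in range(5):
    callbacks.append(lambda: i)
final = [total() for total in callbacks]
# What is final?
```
[4, 4, 4, 4, 4]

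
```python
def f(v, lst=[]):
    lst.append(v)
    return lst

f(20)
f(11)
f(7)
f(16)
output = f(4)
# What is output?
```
[20, 11, 7, 16, 4]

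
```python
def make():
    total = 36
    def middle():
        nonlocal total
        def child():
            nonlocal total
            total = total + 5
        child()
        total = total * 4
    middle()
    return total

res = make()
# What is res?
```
164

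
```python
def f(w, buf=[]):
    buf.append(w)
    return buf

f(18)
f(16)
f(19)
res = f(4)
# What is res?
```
[18, 16, 19, 4]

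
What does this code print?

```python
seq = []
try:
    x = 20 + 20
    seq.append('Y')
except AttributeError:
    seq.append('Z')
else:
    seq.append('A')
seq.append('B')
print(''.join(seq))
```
YAB

else block runs when no exception occurs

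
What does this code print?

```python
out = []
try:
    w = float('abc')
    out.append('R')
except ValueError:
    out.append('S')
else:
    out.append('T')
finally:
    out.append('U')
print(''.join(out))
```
SU

Exception: except runs, else skipped, finally runs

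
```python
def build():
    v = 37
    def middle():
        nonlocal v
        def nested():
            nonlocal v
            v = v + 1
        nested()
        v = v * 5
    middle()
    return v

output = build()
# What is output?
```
190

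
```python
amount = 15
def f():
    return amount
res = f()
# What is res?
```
15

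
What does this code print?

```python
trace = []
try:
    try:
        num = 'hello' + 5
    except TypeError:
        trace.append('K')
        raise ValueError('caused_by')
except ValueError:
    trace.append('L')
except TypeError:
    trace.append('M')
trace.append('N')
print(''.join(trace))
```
KLN

ValueError raised and caught, original TypeError not re-raised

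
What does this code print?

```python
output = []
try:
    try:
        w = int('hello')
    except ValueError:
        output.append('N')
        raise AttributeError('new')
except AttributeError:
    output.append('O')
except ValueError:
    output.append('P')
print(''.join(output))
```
NO

New AttributeError raised, caught by outer AttributeError handler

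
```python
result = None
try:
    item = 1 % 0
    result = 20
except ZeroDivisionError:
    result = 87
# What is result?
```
87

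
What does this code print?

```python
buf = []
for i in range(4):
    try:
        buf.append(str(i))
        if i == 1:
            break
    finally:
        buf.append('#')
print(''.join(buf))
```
0#1#

finally runs even when breaking out of loop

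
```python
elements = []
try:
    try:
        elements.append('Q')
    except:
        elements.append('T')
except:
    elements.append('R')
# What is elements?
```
['Q']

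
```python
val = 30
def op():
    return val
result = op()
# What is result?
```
30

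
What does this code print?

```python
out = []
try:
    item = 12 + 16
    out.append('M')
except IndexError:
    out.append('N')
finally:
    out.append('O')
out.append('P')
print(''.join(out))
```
MOP

finally runs after normal execution too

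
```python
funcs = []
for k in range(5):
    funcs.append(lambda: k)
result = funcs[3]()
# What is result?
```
4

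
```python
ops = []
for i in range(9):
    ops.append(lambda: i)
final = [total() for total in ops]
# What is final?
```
[8, 8, 8, 8, 8, 8, 8, 8, 8]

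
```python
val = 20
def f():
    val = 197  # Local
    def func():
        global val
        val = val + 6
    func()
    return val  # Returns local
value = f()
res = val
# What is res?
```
26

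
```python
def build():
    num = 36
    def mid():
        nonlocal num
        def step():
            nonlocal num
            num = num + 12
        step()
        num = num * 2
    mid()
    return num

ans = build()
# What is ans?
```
96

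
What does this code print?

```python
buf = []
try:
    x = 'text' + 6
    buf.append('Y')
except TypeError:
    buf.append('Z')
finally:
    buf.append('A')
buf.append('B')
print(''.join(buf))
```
ZAB

finally always runs, even after exception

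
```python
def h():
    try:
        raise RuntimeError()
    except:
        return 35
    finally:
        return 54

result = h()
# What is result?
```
54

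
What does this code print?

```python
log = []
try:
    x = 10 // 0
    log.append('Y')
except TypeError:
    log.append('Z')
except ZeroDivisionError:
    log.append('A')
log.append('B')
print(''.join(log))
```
AB

ZeroDivisionError is caught by its specific handler, not TypeError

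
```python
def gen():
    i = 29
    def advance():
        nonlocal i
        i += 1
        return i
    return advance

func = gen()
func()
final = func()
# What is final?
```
31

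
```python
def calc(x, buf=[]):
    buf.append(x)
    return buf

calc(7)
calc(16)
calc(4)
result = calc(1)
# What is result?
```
[7, 16, 4, 1]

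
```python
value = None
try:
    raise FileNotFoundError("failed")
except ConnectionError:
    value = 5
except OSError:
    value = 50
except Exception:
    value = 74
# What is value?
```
50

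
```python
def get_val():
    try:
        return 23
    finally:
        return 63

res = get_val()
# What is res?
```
63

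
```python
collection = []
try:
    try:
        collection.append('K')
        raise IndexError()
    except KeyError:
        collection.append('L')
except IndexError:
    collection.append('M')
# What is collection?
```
['K', 'M']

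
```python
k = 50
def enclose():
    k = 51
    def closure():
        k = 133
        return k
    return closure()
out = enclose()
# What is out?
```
133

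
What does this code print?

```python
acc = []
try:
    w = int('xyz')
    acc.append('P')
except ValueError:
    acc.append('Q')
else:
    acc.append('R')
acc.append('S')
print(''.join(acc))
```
QS

else block skipped when exception is caught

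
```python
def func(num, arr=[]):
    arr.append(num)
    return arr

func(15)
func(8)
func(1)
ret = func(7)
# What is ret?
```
[15, 8, 1, 7]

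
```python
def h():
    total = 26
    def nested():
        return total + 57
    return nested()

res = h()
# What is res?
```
83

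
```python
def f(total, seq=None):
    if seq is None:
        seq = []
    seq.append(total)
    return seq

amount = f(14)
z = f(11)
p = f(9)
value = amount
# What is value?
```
[14]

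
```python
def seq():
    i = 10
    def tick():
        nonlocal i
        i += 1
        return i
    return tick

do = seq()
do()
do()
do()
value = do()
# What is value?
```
14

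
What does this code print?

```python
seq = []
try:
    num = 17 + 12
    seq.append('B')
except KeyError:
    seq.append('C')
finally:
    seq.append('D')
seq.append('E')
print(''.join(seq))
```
BDE

finally runs after normal execution too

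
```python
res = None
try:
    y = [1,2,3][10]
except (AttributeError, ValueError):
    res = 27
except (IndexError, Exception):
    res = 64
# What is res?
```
64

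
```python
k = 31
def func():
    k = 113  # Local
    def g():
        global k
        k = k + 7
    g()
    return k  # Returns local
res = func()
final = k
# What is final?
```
38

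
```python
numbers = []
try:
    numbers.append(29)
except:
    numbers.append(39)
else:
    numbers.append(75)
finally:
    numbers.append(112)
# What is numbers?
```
[29, 75, 112]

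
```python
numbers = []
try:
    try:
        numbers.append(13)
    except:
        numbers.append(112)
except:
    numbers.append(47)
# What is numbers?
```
[13]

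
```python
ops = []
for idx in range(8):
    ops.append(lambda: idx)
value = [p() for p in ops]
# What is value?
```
[7, 7, 7, 7, 7, 7, 7, 7]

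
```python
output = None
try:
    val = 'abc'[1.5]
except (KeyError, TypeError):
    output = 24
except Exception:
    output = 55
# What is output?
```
24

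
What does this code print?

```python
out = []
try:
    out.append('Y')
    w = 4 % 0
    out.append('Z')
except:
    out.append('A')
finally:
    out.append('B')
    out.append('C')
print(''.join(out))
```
YABC

Code before exception runs, then except, then all of finally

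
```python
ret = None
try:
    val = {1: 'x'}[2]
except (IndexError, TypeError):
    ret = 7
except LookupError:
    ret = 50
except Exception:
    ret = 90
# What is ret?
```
50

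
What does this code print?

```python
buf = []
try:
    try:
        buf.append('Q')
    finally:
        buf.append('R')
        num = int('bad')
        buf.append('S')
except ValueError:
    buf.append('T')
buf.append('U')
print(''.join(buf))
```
QRTU

Exception in inner finally caught by outer except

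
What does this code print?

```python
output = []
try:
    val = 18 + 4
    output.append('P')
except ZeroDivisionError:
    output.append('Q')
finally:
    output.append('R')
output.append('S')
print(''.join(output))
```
PRS

finally runs after normal execution too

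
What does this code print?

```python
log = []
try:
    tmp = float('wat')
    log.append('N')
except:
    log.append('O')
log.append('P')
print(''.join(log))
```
OP

Exception raised in try, caught by bare except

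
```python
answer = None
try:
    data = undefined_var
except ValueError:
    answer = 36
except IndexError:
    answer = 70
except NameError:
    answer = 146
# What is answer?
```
146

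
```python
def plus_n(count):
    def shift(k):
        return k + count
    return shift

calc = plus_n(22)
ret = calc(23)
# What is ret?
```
45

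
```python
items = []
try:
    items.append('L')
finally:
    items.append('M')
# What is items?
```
['L', 'M']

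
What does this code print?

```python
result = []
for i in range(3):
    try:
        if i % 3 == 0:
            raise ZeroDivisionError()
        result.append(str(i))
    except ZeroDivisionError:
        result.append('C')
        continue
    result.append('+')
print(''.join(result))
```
C1+2+

continue in except skips rest of loop body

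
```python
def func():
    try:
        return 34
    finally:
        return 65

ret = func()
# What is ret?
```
65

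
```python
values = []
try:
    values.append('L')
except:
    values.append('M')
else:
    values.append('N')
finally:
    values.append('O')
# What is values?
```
['L', 'N', 'O']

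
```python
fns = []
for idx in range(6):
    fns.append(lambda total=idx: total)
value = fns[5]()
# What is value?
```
5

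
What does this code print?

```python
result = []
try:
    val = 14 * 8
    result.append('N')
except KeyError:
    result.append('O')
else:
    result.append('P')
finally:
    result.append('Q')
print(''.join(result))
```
NPQ

else runs before finally when no exception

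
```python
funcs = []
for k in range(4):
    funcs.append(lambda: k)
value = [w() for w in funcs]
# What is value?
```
[3, 3, 3, 3]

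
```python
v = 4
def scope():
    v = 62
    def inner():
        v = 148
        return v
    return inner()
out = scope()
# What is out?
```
148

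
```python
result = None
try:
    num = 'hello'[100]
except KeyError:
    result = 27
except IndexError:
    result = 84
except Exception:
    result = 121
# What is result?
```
84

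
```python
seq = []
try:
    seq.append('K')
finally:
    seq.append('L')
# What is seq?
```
['K', 'L']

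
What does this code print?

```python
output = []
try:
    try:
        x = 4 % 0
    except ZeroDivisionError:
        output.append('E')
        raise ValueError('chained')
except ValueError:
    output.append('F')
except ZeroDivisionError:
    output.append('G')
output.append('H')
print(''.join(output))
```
EFH

ValueError raised and caught, original ZeroDivisionError not re-raised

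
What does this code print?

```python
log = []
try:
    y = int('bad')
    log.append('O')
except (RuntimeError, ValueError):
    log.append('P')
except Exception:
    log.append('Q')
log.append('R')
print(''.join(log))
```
PR

ValueError matches tuple containing it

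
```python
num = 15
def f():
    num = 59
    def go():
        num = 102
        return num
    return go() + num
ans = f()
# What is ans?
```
161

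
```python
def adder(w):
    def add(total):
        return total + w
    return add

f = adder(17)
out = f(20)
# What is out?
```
37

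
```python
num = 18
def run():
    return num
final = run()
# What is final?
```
18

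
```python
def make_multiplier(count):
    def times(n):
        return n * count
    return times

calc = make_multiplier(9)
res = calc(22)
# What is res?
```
198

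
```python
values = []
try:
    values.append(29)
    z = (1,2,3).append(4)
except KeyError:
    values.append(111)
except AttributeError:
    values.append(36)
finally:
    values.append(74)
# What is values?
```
[29, 36, 74]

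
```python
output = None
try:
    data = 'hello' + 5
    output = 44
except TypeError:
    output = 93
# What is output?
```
93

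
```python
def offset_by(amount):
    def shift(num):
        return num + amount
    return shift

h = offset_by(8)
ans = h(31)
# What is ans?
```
39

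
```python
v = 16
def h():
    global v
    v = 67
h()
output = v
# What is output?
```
67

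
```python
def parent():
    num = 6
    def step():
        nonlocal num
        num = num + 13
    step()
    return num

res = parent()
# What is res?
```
19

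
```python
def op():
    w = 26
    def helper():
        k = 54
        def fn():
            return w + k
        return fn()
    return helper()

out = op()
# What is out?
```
80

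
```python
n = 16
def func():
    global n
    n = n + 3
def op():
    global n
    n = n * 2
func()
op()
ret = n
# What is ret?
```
38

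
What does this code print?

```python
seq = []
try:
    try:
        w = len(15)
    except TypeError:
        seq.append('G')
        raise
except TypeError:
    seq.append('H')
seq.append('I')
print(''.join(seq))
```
GHI

raise without argument re-raises current exception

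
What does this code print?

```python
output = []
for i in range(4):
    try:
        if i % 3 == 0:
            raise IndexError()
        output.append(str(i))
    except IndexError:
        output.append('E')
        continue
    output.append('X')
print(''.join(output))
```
E1X2XE

continue in except skips rest of loop body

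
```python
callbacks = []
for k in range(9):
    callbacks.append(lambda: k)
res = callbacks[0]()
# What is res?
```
8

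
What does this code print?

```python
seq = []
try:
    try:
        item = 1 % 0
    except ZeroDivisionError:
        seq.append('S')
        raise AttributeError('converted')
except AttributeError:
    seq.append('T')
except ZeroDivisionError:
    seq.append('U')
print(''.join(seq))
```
ST

New AttributeError raised, caught by outer AttributeError handler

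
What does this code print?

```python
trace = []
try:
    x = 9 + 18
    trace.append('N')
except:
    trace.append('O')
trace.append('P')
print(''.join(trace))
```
NP

No exception, try block completes normally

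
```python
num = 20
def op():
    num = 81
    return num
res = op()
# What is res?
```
81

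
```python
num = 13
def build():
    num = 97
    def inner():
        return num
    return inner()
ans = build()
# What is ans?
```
97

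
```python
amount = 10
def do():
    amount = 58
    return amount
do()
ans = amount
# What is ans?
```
10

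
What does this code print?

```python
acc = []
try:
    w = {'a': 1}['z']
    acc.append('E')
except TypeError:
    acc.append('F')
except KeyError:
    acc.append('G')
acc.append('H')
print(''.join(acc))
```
GH

KeyError is caught by its specific handler, not TypeError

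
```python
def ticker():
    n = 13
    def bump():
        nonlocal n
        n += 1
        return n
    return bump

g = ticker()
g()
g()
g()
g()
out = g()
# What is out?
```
18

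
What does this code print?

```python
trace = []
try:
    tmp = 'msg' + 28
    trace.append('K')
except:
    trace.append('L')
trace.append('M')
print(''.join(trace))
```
LM

Exception raised in try, caught by bare except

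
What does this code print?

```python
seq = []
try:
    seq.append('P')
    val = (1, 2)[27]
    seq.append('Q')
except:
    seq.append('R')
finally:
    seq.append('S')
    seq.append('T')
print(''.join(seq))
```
PRST

Code before exception runs, then except, then all of finally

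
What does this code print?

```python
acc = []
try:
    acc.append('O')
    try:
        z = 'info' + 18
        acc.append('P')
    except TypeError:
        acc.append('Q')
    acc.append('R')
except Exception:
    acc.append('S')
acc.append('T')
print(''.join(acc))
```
OQRT

Inner exception caught by inner handler, outer continues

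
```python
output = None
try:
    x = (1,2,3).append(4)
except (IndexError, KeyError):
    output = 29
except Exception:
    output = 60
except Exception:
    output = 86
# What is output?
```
60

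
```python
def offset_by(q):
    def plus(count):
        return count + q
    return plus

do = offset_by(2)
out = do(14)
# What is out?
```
16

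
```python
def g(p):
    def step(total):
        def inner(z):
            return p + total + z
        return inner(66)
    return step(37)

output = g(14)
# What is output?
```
117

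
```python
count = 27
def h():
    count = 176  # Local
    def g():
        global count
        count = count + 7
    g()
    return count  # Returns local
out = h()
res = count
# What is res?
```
34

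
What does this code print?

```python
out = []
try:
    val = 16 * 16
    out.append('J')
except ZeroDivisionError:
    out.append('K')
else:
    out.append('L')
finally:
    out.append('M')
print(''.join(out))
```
JLM

else runs before finally when no exception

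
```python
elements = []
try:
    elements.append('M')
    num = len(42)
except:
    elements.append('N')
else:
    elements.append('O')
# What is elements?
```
['M', 'N']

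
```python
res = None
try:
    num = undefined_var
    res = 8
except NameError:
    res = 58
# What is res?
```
58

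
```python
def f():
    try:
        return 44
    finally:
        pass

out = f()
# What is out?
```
44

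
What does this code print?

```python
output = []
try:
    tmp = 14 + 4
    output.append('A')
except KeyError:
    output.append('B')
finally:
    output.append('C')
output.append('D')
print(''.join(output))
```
ACD

finally runs after normal execution too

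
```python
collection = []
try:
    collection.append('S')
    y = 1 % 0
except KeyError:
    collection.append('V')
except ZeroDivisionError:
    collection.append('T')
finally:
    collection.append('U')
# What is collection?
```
['S', 'T', 'U']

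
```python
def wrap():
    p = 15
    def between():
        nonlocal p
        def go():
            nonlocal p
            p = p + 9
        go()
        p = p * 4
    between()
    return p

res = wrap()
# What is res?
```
96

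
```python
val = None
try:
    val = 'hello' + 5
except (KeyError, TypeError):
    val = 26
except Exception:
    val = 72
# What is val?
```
26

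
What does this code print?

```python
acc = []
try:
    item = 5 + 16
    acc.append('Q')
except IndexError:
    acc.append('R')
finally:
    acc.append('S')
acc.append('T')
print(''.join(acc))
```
QST

finally runs after normal execution too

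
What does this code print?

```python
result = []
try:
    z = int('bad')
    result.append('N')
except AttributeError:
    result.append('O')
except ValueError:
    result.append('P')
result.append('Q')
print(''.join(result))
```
PQ

ValueError is caught by its specific handler, not AttributeError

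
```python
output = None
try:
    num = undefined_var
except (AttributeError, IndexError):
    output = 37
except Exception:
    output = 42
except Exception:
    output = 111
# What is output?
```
42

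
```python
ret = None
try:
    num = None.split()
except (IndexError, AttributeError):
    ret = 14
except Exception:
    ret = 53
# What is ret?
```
14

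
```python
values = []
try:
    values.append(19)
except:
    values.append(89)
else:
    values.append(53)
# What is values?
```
[19, 53]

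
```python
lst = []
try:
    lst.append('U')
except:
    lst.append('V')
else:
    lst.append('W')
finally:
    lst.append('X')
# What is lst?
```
['U', 'W', 'X']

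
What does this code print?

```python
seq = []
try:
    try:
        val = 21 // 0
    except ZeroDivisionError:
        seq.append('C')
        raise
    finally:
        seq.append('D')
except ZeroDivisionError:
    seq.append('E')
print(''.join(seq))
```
CDE

finally runs before re-raised exception propagates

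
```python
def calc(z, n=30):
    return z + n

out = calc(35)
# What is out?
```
65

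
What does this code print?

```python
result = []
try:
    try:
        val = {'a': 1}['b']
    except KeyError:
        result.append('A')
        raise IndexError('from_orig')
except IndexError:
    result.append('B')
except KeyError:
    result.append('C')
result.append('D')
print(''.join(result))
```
ABD

IndexError raised and caught, original KeyError not re-raised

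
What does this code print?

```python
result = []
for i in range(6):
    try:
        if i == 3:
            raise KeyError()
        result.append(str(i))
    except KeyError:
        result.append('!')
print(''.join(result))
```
012!45

Exception on i=3 caught, loop continues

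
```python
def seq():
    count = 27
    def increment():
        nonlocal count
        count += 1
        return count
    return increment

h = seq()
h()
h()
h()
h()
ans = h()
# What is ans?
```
32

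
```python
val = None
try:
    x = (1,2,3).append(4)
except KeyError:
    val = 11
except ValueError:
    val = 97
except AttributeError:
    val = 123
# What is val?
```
123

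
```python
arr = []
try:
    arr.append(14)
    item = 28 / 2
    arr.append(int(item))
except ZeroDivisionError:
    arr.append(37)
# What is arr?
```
[14, 14]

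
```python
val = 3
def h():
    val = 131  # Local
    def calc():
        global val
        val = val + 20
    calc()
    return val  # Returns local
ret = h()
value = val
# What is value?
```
23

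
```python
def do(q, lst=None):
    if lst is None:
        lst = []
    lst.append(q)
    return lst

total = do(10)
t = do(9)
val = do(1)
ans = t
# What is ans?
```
[9]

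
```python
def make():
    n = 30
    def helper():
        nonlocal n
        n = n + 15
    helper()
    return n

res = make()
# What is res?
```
45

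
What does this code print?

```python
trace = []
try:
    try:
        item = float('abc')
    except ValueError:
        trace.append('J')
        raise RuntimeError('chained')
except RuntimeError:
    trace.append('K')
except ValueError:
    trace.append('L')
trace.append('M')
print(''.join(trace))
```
JKM

RuntimeError raised and caught, original ValueError not re-raised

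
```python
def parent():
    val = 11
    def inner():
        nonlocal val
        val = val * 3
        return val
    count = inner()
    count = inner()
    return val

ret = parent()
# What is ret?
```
99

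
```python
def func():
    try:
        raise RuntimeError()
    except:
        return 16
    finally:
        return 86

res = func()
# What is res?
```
86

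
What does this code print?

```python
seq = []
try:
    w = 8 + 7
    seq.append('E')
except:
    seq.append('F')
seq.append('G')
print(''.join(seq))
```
EG

No exception, try block completes normally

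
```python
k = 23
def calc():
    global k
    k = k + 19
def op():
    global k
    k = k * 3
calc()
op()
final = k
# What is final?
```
126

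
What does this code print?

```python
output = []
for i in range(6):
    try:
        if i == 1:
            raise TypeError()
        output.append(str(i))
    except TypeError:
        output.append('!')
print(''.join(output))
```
0!2345

Exception on i=1 caught, loop continues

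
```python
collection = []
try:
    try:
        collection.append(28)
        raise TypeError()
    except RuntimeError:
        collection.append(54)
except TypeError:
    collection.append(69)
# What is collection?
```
[28, 69]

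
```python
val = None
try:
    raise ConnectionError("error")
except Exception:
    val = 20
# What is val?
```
20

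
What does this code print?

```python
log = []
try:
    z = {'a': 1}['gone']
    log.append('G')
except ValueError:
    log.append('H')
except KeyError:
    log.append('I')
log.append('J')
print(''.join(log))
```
IJ

KeyError is caught by its specific handler, not ValueError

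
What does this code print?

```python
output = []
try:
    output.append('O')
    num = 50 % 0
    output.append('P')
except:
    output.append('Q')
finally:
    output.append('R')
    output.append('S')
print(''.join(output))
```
OQRS

Code before exception runs, then except, then all of finally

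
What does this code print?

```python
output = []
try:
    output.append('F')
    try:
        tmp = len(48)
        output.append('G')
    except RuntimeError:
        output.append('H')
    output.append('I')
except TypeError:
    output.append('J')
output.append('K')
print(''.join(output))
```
FJK

Inner handler doesn't match, propagates to outer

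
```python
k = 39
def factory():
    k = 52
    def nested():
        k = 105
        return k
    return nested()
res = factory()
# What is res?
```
105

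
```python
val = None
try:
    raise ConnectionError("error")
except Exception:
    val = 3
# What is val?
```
3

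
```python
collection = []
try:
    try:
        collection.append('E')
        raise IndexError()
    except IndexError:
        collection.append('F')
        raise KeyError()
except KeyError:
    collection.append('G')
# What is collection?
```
['E', 'F', 'G']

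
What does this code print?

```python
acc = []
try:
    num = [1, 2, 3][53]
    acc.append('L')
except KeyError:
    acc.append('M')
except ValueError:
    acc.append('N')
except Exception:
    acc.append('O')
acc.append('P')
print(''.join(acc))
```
OP

IndexError not specifically caught, falls to Exception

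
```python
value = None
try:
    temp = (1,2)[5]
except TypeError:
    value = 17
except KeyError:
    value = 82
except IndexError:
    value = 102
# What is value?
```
102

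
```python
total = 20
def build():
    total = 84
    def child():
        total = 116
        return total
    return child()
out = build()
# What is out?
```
116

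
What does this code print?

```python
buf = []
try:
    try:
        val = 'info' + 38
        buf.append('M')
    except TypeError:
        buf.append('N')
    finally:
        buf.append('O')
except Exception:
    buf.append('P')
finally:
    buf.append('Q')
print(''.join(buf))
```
NOQ

Both finally blocks run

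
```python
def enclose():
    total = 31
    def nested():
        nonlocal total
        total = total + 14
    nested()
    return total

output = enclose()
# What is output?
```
45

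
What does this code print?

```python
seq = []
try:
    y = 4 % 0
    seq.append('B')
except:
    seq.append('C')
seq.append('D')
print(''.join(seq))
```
CD

Exception raised in try, caught by bare except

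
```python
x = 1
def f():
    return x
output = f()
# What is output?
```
1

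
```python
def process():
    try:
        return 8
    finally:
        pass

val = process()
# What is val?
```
8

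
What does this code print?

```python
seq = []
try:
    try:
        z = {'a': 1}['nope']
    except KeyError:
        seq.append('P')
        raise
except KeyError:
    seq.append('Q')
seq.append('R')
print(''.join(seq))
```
PQR

raise without argument re-raises current exception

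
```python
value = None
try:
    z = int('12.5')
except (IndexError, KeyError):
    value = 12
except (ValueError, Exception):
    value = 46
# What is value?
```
46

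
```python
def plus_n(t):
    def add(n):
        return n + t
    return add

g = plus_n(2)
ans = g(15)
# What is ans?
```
17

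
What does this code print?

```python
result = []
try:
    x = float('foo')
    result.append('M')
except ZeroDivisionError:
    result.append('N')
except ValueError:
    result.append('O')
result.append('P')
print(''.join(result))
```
OP

ValueError is caught by its specific handler, not ZeroDivisionError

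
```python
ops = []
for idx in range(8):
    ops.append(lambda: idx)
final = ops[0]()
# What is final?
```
7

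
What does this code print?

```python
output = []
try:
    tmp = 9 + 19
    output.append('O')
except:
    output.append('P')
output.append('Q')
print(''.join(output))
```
OQ

No exception, try block completes normally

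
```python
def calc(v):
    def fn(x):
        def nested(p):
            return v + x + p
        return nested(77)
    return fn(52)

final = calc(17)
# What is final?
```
146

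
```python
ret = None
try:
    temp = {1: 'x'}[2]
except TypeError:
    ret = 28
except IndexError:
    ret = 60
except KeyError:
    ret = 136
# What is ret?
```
136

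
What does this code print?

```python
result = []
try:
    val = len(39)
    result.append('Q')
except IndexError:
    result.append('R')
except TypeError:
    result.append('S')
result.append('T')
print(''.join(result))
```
ST

TypeError is caught by its specific handler, not IndexError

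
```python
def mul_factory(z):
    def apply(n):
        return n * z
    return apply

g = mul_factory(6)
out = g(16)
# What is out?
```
96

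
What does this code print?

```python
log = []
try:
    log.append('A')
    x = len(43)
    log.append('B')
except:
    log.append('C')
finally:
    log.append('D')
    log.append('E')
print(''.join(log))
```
ACDE

Code before exception runs, then except, then all of finally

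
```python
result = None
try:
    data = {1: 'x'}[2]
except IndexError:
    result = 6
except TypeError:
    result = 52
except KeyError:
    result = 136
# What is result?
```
136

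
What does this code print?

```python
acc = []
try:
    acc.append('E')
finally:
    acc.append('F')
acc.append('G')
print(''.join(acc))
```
EFG

try/finally without except, no exception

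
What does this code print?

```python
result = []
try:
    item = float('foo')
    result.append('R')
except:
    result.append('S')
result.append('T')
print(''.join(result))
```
ST

Exception raised in try, caught by bare except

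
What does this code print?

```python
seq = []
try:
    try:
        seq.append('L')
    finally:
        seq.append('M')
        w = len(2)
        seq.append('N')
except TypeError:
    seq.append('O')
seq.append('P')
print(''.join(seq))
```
LMOP

Exception in inner finally caught by outer except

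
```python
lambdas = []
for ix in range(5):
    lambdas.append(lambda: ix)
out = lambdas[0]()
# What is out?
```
4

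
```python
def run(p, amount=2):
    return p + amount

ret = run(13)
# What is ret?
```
15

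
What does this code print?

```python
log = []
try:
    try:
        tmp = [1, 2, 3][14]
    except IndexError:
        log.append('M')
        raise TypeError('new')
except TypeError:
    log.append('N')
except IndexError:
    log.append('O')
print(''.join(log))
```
MN

New TypeError raised, caught by outer TypeError handler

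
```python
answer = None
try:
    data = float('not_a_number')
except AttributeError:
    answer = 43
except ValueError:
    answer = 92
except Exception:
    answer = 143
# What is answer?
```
92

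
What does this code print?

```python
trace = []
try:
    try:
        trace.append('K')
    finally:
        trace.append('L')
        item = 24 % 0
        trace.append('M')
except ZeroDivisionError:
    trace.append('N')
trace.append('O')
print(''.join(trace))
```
KLNO

Exception in inner finally caught by outer except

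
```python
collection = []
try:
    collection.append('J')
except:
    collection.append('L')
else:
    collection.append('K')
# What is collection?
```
['J', 'K']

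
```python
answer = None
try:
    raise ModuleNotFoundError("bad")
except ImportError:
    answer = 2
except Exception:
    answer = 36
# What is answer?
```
2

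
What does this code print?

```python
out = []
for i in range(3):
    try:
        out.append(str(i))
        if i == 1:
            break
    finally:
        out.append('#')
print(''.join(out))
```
0#1#

finally runs even when breaking out of loop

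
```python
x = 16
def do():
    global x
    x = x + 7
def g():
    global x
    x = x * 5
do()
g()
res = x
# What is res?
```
115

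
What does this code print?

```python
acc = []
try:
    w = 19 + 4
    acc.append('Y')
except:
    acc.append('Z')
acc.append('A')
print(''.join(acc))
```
YA

No exception, try block completes normally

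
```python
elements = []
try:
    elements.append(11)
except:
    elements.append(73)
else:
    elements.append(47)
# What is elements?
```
[11, 47]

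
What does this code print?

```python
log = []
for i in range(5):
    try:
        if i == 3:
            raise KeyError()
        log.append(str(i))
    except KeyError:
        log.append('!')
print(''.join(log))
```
012!4

Exception on i=3 caught, loop continues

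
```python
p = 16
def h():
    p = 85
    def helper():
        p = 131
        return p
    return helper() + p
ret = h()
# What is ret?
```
216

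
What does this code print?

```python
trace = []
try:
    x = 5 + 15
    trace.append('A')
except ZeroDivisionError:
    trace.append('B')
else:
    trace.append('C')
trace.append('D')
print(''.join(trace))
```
ACD

else block runs when no exception occurs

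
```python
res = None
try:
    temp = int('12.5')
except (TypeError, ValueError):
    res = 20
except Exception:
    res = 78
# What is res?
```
20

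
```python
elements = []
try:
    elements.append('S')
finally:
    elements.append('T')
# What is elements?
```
['S', 'T']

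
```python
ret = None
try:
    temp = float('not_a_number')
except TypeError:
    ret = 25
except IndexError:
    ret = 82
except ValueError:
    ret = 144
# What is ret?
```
144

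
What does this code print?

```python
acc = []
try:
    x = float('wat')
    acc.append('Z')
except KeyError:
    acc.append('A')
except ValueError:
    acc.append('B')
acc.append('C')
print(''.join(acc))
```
BC

ValueError is caught by its specific handler, not KeyError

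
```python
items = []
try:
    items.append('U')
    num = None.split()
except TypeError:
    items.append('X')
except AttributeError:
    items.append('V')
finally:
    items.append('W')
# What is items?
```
['U', 'V', 'W']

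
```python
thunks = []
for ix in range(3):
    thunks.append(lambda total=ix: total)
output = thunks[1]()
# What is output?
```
1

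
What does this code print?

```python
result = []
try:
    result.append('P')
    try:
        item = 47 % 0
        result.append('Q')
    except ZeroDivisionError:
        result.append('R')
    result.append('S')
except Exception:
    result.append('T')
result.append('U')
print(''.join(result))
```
PRSU

Inner exception caught by inner handler, outer continues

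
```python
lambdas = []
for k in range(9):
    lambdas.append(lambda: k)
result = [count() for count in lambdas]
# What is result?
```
[8, 8, 8, 8, 8, 8, 8, 8, 8]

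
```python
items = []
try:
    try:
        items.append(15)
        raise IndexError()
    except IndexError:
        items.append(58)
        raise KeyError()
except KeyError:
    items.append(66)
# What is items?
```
[15, 58, 66]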